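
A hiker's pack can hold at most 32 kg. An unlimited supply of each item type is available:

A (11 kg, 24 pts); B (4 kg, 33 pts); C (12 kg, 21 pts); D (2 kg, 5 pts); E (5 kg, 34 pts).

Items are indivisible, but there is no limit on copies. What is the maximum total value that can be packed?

264 pts

Best value-per-unit is B at 33/4, and filling with it alone uses weight 8×4=32. No mix of the others beats 8×33 = 264.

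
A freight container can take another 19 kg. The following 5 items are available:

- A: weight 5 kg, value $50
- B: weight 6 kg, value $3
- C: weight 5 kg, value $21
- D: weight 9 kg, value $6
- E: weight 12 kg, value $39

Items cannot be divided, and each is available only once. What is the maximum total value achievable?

This is a 0/1 knapsack; check combinations near the capacity.
- A+E: weight 5+12=17, value 50+39=89
- A+C+D: weight 5+5+9=19, value 50+21+6=77
- A+B+C: weight 5+6+5=16, value 50+3+21=74
Best: $89.

$89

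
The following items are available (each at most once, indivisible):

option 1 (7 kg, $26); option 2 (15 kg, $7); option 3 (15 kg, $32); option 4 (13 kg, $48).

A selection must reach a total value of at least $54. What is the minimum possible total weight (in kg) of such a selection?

20

Subsets with value ≥ 54, sorted by total weight:
- option 1+option 4: weight 20, value 74
- option 1+option 3: weight 22, value 58
- option 3+option 4: weight 28, value 80
- option 2+option 4: weight 28, value 55
Minimum weight: 20 kg.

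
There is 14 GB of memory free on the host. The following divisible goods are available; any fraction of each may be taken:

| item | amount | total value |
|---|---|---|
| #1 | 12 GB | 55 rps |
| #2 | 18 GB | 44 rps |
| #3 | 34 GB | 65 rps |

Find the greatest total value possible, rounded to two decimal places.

59.89

Take in order of value per unit:
- #1 (55/12 per unit): all 12 → value 55, running total 55.00
- #2 (44/18 per unit): 2 of 18 → value 2×44/18 = 4.8889, running total 59.89
Total 59.89.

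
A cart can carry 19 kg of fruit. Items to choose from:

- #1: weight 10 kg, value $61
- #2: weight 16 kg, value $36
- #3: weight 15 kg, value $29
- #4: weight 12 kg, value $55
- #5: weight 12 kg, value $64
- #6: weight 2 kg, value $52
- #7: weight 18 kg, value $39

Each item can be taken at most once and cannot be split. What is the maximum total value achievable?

$116

Check high-value combinations within 19 kg:
- #5+#6: weight 12+2=14, value 64+52=116
- #1+#6: weight 10+2=12, value 61+52=113
- #4+#6: weight 12+2=14, value 55+52=107
- #2+#6: weight 16+2=18, value 36+52=88
Best: $116.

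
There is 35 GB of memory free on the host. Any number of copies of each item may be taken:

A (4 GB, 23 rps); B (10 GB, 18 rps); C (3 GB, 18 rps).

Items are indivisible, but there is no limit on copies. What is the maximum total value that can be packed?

208 rps

Best value-per-unit is C at 18/3; filling with it alone gives 11×18 = 198.
Optimal mix: 2×A + 9×C → memory 35, value 208.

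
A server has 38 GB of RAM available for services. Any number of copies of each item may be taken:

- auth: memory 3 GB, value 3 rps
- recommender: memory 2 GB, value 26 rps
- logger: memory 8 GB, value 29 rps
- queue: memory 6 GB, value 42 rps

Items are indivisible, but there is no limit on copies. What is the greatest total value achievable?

494 rps

Best value-per-unit is recommender at 26/2, and filling with it alone uses memory 19×2=38. No mix of the others beats 19×26 = 494.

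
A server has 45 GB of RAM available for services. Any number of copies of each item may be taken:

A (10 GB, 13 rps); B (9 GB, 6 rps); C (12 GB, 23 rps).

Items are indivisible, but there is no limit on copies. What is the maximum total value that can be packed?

Best value-per-unit is C at 23/12; filling with it alone gives 3×23 = 69.
Optimal mix: 1×B + 3×C → memory 45, value 75.

75 rps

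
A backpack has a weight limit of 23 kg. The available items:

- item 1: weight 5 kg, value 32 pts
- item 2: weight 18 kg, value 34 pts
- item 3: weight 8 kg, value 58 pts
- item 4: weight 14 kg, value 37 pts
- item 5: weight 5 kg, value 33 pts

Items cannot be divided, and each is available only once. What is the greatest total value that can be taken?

Check high-value combinations within 23 kg:
- item 1+item 3+item 5: weight 5+8+5=18, value 32+58+33=123
- item 3+item 4: weight 8+14=22, value 58+37=95
- item 3+item 5: weight 8+5=13, value 58+33=91
Best: 123 pts.

123 pts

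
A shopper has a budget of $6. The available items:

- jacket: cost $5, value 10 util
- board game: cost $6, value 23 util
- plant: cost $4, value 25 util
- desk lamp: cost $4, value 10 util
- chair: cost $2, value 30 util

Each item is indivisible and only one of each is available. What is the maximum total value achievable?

Check high-value combinations within $6:
- plant+chair: cost 4+2=6, value 25+30=55
- desk lamp+chair: cost 4+2=6, value 10+30=40
- chair: cost 2, value 30
- plant: cost 4, value 25
Best: 55 util.

55 util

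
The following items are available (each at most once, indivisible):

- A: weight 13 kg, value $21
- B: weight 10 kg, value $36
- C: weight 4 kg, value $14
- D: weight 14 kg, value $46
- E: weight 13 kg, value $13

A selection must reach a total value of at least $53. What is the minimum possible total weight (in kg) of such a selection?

Subsets with value ≥ 53, sorted by total weight:
- C+D: weight 18, value 60
- A+B: weight 23, value 57
Minimum weight: 18 kg.

18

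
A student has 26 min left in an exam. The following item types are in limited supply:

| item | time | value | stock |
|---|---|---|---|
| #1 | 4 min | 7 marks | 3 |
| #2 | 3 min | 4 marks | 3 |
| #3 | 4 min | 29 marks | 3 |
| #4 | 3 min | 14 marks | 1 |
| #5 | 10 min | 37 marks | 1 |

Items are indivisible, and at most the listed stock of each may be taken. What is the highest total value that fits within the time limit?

Best selections within time 26 and stock limits:
- 3×#3 + 1×#4 + 1×#5: time 25, value 138
- 1×#1 + 3×#3 + 1×#5: time 26, value 131
Best: 138 marks.

138 marks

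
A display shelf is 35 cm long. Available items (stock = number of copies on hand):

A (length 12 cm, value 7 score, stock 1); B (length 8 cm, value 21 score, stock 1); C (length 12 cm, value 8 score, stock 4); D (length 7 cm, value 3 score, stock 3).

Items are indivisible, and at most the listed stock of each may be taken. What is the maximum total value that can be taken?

37 score

Top feasible selections:
- 1×B + 2×C: length 32, value 37
- 1×A + 1×B + 1×C: length 32, value 36
- 1×B + 1×C + 2×D: length 34, value 35
- 1×A + 1×B + 2×D: length 34, value 34
Best: 37 score.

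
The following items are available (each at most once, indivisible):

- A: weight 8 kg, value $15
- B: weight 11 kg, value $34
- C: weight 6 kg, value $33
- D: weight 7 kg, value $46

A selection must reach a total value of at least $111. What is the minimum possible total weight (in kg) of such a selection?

24

Subsets with value ≥ 111, sorted by total weight:
- B+C+D: weight 24, value 113
- A+B+C+D: weight 32, value 128
Minimum weight: 24 kg.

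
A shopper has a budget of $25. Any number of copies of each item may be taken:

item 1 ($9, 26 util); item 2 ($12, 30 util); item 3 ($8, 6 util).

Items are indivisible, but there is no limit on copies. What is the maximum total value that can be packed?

60 util

Best value-per-unit is item 1 at 26/9; filling with it alone gives 2×26 = 52.
Optimal mix: 2×item 2 → cost 24, value 60.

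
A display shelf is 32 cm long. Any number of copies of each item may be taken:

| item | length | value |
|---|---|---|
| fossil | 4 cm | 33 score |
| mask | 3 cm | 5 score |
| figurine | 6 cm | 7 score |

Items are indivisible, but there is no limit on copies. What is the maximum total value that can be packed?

Best value-per-unit is fossil at 33/4, and filling with it alone uses length 8×4=32. No mix of the others beats 8×33 = 264.

264 score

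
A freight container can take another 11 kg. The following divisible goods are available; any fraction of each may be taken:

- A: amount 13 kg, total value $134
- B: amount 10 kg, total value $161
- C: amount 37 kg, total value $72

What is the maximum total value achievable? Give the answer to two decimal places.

Take in order of value per unit:
- B (161/10 per unit): all 10 → value 161, running total 161.00
- A (134/13 per unit): 1 of 13 → value 1×134/13 = 10.3077, running total 171.31
Total 171.31.

171.31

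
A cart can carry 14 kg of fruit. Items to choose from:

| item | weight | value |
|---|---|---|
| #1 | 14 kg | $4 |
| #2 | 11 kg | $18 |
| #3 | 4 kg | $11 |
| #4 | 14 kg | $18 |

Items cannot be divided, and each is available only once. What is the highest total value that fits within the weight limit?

$18

This is a 0/1 knapsack; check combinations near the capacity.
- #2: weight 11, value 18
- #4: weight 14, value 18
- #3: weight 4, value 11
- #1: weight 14, value 4
Best: $18.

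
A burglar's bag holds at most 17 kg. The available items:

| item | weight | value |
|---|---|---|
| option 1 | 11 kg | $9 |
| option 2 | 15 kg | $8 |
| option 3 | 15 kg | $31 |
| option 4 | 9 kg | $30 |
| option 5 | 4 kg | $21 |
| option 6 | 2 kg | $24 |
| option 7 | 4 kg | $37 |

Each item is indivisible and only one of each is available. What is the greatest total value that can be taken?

$91

This is a 0/1 knapsack; check combinations near the capacity.
- option 4+option 6+option 7: weight 9+2+4=15, value 30+24+37=91
- option 4+option 5+option 7: weight 9+4+4=17, value 30+21+37=88
- option 5+option 6+option 7: weight 4+2+4=10, value 21+24+37=82
- option 4+option 5+option 6: weight 9+4+2=15, value 30+21+24=75
Best: $91.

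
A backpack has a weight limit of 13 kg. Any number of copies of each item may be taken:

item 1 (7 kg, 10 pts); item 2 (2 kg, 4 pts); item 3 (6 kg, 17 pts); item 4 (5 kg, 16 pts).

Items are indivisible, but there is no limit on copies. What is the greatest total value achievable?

Best value-per-unit is item 4 at 16/5; filling with it alone gives 2×16 = 32.
Optimal mix: 1×item 2 + 1×item 3 + 1×item 4 → weight 13, value 37.

37 pts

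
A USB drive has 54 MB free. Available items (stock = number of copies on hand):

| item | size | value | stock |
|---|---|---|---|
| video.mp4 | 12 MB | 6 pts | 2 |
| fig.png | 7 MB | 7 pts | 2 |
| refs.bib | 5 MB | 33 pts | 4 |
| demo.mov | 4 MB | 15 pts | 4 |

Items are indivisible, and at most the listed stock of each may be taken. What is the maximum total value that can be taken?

Best selections within size 54 and stock limits:
- 2×fig.png + 4×refs.bib + 4×demo.mov: size 50, value 206
- 1×fig.png + 4×refs.bib + 4×demo.mov: size 43, value 199
- 1×video.mp4 + 4×refs.bib + 4×demo.mov: size 48, value 198
- 4×refs.bib + 4×demo.mov: size 36, value 192
Best: 206 pts.

206 pts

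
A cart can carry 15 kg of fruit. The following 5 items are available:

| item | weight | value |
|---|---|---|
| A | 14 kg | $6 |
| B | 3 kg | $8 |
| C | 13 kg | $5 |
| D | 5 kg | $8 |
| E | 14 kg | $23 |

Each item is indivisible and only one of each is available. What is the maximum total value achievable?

$23

Check high-value combinations within 15 kg:
- E: weight 14, value 23
- B+D: weight 3+5=8, value 8+8=16
- B: weight 3, value 8
Best: $23.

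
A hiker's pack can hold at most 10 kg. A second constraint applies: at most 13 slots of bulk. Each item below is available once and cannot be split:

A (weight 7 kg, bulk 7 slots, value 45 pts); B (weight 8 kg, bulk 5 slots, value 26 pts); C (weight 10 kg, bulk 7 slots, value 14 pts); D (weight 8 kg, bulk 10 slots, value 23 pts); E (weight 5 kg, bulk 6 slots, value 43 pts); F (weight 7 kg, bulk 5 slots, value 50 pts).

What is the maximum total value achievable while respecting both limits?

Feasible sets respecting both limits:
- F: weight 7, bulk 5, value 50
- A: weight 7, bulk 7, value 45
- E: weight 5, bulk 6, value 43
Best: 50 pts.

50 pts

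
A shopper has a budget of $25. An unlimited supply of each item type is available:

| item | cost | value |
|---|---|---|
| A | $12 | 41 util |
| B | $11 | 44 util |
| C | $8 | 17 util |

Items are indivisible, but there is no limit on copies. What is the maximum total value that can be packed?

Best value-per-unit is B at 44/11, and filling with it alone uses cost 2×11=22. No mix of the others beats 2×44 = 88.

88 util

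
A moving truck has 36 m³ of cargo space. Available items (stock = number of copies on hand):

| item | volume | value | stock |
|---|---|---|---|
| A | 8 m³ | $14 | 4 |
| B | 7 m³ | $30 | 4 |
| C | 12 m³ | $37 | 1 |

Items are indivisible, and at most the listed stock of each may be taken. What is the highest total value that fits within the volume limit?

$134

Top feasible selections:
- 1×A + 4×B: volume 36, value 134
- 3×B + 1×C: volume 33, value 127
Best: $134.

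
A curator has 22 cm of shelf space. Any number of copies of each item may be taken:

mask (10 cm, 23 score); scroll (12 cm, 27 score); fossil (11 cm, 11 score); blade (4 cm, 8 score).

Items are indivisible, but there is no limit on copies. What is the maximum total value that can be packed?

Best value-per-unit is mask at 23/10; filling with it alone gives 2×23 = 46.
Optimal mix: 1×mask + 1×scroll → length 22, value 50.

50 score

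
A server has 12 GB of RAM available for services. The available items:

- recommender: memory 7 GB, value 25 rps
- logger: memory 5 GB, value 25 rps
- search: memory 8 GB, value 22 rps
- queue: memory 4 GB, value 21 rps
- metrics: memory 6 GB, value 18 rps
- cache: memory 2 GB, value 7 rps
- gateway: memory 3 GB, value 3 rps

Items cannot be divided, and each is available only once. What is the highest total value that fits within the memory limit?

53 rps

Check high-value combinations within 12 GB:
- logger+queue+cache: memory 5+4+2=11, value 25+21+7=53
- recommender+logger: memory 7+5=12, value 25+25=50
- logger+queue+gateway: memory 5+4+3=12, value 25+21+3=49
- logger+queue: memory 5+4=9, value 25+21=46
- recommender+queue: memory 7+4=11, value 25+21=46
Best: 53 rps.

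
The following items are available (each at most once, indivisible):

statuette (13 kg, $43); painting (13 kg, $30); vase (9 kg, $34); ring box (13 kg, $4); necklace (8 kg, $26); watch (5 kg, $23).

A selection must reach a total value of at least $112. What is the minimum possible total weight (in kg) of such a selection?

35

Subsets with value ≥ 112, sorted by total weight:
- statuette+vase+necklace+watch: weight 35, value 126
- painting+vase+necklace+watch: weight 35, value 113
- statuette+painting+necklace+watch: weight 39, value 122
Minimum weight: 35 kg.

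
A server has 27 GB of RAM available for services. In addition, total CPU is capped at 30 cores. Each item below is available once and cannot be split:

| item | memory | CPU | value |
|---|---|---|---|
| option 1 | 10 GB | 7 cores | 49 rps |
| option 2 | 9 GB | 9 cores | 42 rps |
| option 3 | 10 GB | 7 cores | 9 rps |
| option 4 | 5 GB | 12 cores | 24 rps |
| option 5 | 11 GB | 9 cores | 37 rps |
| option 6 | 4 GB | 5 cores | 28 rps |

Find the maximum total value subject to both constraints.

119 rps

Feasible sets respecting both limits:
- option 1+option 2+option 6: memory 23, CPU 21, value 119
- option 1+option 2+option 4: memory 24, CPU 28, value 115
- option 1+option 5+option 6: memory 25, CPU 21, value 114
- option 1+option 4+option 5: memory 26, CPU 28, value 110
Best: 119 rps.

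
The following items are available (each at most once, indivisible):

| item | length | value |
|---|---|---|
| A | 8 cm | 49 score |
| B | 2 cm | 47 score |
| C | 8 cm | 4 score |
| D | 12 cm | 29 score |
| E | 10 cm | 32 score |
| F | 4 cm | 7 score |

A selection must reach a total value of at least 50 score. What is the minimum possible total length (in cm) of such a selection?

Subsets with value ≥ 50, sorted by total length:
- B+F: length 6, value 54
- A+B: length 10, value 96
- B+C: length 10, value 51
Minimum length: 6 cm.

6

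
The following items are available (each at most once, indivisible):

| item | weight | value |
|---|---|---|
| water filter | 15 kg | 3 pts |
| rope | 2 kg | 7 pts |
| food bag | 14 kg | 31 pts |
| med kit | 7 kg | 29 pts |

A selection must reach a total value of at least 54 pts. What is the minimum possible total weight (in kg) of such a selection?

21

Subsets with value ≥ 54, sorted by total weight:
- food bag+med kit: weight 21, value 60
- rope+food bag+med kit: weight 23, value 67
- water filter+food bag+med kit: weight 36, value 63
Minimum weight: 21 kg.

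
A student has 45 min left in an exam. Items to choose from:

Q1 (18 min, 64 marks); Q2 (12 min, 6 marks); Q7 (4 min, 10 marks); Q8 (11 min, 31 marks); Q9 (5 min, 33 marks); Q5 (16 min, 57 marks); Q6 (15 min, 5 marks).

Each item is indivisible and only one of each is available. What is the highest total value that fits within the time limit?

164 marks

Check high-value combinations within 45 min:
- Q1+Q7+Q9+Q5: time 18+4+5+16=43, value 64+10+33+57=164
- Q1+Q9+Q5: time 18+5+16=39, value 64+33+57=154
- Q1+Q8+Q5: time 18+11+16=45, value 64+31+57=152
- Q1+Q7+Q8+Q9: time 18+4+11+5=38, value 64+10+31+33=138
Best: 164 marks.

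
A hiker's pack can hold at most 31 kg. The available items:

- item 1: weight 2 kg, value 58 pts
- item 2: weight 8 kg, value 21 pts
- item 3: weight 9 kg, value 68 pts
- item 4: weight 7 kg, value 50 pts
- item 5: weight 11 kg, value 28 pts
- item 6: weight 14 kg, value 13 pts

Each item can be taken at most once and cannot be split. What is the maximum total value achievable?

204 pts

This is a 0/1 knapsack; check combinations near the capacity.
- item 1+item 3+item 4+item 5: weight 2+9+7+11=29, value 58+68+50+28=204
- item 1+item 2+item 3+item 4: weight 2+8+9+7=26, value 58+21+68+50=197
- item 1+item 3+item 4: weight 2+9+7=18, value 58+68+50=176
- item 1+item 2+item 3+item 5: weight 2+8+9+11=30, value 58+21+68+28=175
- item 1+item 2+item 4+item 5: weight 2+8+7+11=28, value 58+21+50+28=157
Best: 204 pts.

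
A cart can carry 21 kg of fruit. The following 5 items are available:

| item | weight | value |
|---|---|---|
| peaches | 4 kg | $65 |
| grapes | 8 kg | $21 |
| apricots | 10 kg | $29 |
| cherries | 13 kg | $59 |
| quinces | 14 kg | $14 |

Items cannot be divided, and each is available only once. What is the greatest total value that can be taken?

$124

This is a 0/1 knapsack; check combinations near the capacity.
- peaches+cherries: weight 4+13=17, value 65+59=124
- peaches+apricots: weight 4+10=14, value 65+29=94
- peaches+grapes: weight 4+8=12, value 65+21=86
Best: $124.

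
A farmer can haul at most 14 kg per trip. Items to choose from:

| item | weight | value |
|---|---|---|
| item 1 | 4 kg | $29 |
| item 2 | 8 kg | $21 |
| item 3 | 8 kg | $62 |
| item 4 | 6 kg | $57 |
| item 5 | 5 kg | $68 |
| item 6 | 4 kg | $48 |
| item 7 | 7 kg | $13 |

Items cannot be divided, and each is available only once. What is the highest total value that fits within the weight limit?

This is a 0/1 knapsack; check combinations near the capacity.
- item 1+item 5+item 6: weight 4+5+4=13, value 29+68+48=145
- item 1+item 4+item 6: weight 4+6+4=14, value 29+57+48=134
- item 3+item 5: weight 8+5=13, value 62+68=130
Best: $145.

$145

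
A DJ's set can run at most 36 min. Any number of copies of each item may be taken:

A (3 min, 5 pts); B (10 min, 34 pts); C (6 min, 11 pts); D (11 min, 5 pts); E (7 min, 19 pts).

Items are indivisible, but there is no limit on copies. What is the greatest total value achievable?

113 pts

Best value-per-unit is B at 34/10; filling with it alone gives 3×34 = 102.
Optimal mix: 3×B + 1×C → duration 36, value 113.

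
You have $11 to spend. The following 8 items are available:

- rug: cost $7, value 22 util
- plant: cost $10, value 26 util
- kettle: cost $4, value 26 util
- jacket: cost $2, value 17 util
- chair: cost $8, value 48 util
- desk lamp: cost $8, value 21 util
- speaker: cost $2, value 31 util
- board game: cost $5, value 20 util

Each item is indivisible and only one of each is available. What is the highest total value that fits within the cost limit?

79 util

Check high-value combinations within $11:
- chair+speaker: cost 8+2=10, value 48+31=79
- kettle+speaker+board game: cost 4+2+5=11, value 26+31+20=77
- kettle+jacket+speaker: cost 4+2+2=8, value 26+17+31=74
- rug+jacket+speaker: cost 7+2+2=11, value 22+17+31=70
Best: 79 util.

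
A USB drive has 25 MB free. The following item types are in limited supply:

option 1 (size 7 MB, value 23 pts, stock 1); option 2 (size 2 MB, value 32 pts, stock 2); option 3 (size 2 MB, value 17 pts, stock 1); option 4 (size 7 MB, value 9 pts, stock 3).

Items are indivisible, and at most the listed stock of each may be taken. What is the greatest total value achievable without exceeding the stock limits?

113 pts

Top feasible selections:
- 1×option 1 + 2×option 2 + 1×option 3 + 1×option 4: size 20, value 113
- 1×option 1 + 2×option 2 + 2×option 4: size 25, value 105
- 1×option 1 + 2×option 2 + 1×option 3: size 13, value 104
- 2×option 2 + 1×option 3 + 2×option 4: size 20, value 99
Best: 113 pts.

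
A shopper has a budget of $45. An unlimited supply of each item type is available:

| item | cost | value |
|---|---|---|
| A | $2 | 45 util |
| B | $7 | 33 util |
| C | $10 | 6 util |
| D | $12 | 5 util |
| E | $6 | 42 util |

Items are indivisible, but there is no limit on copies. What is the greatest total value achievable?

Best value-per-unit is A at 45/2, and filling with it alone uses cost 22×2=44. No mix of the others beats 22×45 = 990.

990 util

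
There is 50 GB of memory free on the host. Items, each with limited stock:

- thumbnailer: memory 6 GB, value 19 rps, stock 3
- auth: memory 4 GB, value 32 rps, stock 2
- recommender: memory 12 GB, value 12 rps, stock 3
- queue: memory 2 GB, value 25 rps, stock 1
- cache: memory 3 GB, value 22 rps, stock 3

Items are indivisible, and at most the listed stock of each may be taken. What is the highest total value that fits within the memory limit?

224 rps

Best selections within memory 50 and stock limits:
- 3×thumbnailer + 2×auth + 1×recommender + 1×queue + 3×cache: memory 49, value 224
- 3×thumbnailer + 2×auth + 1×queue + 3×cache: memory 37, value 212
- 2×thumbnailer + 2×auth + 1×recommender + 1×queue + 3×cache: memory 43, value 205
- 3×thumbnailer + 2×auth + 1×recommender + 1×queue + 2×cache: memory 46, value 202
Best: 224 rps.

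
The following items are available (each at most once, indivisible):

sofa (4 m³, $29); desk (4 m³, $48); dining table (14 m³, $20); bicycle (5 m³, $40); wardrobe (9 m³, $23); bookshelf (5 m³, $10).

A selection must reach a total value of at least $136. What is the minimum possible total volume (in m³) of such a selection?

22

Subsets with value ≥ 136, sorted by total volume:
- sofa+desk+bicycle+wardrobe: volume 22, value 140
- sofa+desk+bicycle+wardrobe+bookshelf: volume 27, value 150
- sofa+desk+dining table+bicycle: volume 27, value 137
- sofa+desk+dining table+bicycle+bookshelf: volume 32, value 147
Minimum volume: 22 m³.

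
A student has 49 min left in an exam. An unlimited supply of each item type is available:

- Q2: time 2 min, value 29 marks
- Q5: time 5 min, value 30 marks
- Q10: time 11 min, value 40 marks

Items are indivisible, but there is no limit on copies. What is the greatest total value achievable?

696 marks

Best value-per-unit is Q2 at 29/2, and filling with it alone uses time 24×2=48. No mix of the others beats 24×29 = 696.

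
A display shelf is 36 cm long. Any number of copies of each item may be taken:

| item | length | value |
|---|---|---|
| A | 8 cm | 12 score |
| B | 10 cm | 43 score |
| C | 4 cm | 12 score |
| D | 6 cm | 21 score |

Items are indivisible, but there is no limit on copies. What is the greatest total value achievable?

150 score

Best value-per-unit is B at 43/10; filling with it alone gives 3×43 = 129.
Optimal mix: 3×B + 1×D → length 36, value 150.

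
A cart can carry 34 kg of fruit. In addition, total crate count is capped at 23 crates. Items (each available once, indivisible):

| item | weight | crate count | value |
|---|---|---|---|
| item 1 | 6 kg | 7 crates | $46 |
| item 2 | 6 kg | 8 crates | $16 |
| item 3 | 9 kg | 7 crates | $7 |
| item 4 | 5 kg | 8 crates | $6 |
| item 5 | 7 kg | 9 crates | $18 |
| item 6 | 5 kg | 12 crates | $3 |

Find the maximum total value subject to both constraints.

$71

Feasible sets respecting both limits:
- item 1+item 3+item 5: weight 22, crate count 23, value 71
- item 1+item 2+item 3: weight 21, crate count 22, value 69
- item 1+item 2+item 4: weight 17, crate count 23, value 68
Best: $71.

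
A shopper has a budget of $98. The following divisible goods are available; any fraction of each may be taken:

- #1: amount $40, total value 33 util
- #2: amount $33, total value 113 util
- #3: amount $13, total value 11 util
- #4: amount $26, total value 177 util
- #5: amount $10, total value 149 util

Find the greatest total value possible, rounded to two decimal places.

463.20

Take in order of value per unit:
- #5 (149/10 per unit): all 10 → value 149, running total 149.00
- #4 (177/26 per unit): all 26 → value 177, running total 326.00
- #2 (113/33 per unit): all 33 → value 113, running total 439.00
- #3 (11/13 per unit): all 13 → value 11, running total 450.00
- #1 (33/40 per unit): 16 of 40 → value 16×33/40 = 13.2000, running total 463.20
Total 463.20.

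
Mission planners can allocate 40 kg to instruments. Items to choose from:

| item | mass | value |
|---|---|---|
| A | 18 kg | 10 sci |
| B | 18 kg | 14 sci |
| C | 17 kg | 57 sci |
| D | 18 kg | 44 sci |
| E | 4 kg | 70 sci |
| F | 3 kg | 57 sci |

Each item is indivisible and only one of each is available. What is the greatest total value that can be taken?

184 sci

Check high-value combinations within 40 kg:
- C+E+F: mass 17+4+3=24, value 57+70+57=184
- D+E+F: mass 18+4+3=25, value 44+70+57=171
- C+D+E: mass 17+18+4=39, value 57+44+70=171
- C+D+F: mass 17+18+3=38, value 57+44+57=158
Best: 184 sci.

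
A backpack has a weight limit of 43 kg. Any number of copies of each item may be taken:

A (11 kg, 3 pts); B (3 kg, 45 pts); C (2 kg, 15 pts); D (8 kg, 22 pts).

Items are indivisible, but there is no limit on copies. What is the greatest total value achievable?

630 pts

Best value-per-unit is B at 45/3, and filling with it alone uses weight 14×3=42. No mix of the others beats 14×45 = 630.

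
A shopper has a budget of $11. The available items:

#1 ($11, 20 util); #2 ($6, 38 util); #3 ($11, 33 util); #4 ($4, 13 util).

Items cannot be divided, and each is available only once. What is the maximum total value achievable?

51 util

Check high-value combinations within $11:
- #2+#4: cost 6+4=10, value 38+13=51
- #2: cost 6, value 38
- #3: cost 11, value 33
Best: 51 util.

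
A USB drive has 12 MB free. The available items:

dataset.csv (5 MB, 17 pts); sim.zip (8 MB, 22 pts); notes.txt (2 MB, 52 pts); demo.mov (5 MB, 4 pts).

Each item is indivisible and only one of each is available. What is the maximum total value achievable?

74 pts

Check high-value combinations within 12 MB:
- sim.zip+notes.txt: size 8+2=10, value 22+52=74
- dataset.csv+notes.txt+demo.mov: size 5+2+5=12, value 17+52+4=73
- dataset.csv+notes.txt: size 5+2=7, value 17+52=69
Best: 74 pts.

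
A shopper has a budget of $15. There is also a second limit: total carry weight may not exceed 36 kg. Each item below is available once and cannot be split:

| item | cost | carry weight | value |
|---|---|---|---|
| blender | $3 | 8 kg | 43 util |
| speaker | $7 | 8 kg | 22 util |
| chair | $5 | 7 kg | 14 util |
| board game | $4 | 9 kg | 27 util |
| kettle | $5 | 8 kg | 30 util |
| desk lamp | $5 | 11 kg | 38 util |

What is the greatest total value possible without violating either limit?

111 util

Feasible sets respecting both limits:
- blender+kettle+desk lamp: cost 13, carry weight 27, value 111
- blender+board game+desk lamp: cost 12, carry weight 28, value 108
- blender+speaker+desk lamp: cost 15, carry weight 27, value 103
- blender+board game+kettle: cost 12, carry weight 25, value 100
Best: 111 util.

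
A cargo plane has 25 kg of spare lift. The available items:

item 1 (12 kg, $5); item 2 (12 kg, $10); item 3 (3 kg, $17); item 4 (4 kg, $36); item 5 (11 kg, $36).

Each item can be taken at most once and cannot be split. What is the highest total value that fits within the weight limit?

Check high-value combinations within 25 kg:
- item 3+item 4+item 5: weight 3+4+11=18, value 17+36+36=89
- item 4+item 5: weight 4+11=15, value 36+36=72
- item 2+item 3+item 4: weight 12+3+4=19, value 10+17+36=63
- item 1+item 3+item 4: weight 12+3+4=19, value 5+17+36=58
Best: $89.

$89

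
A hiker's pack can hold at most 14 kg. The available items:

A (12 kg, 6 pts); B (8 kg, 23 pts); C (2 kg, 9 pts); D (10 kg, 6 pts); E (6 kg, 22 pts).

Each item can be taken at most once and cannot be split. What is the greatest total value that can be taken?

45 pts

Check high-value combinations within 14 kg:
- B+E: weight 8+6=14, value 23+22=45
- B+C: weight 8+2=10, value 23+9=32
- C+E: weight 2+6=8, value 9+22=31
- B: weight 8, value 23
- E: weight 6, value 22
Best: 45 pts.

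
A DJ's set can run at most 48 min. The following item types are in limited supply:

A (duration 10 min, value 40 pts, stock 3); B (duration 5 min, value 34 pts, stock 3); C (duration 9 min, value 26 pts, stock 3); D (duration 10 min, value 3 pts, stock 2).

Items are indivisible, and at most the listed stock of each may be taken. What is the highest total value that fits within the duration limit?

Best selections within duration 48 and stock limits:
- 3×A + 3×B: duration 45, value 222
- 2×A + 3×B + 1×C: duration 44, value 208
- 2×A + 2×B + 2×C: duration 48, value 200
- 1×A + 3×B + 2×C: duration 43, value 194
Best: 222 pts.

222 pts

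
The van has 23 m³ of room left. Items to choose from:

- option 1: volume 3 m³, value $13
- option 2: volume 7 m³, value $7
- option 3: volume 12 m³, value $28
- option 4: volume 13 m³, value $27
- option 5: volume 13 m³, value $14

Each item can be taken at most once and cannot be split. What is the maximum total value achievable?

$48

Check high-value combinations within 23 m³:
- option 1+option 2+option 3: volume 3+7+12=22, value 13+7+28=48
- option 1+option 2+option 4: volume 3+7+13=23, value 13+7+27=47
- option 1+option 3: volume 3+12=15, value 13+28=41
- option 1+option 4: volume 3+13=16, value 13+27=40
Best: $48.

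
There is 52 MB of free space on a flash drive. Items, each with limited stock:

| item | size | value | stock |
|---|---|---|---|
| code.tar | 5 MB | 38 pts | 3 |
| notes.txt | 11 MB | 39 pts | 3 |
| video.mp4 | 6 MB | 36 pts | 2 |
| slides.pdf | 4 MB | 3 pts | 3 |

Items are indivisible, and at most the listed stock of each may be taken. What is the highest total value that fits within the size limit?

264 pts

Best selections within size 52 and stock limits:
- 3×code.tar + 2×notes.txt + 2×video.mp4: size 49, value 264
- 3×code.tar + 1×notes.txt + 2×video.mp4 + 3×slides.pdf: size 50, value 234
- 3×code.tar + 2×notes.txt + 1×video.mp4 + 2×slides.pdf: size 51, value 234
- 3×code.tar + 3×notes.txt + 1×slides.pdf: size 52, value 234
Best: 264 pts.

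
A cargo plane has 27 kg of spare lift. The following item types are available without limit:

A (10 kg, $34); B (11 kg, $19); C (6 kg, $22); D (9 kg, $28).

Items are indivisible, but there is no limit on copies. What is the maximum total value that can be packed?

$94

Best value-per-unit is C at 22/6; filling with it alone gives 4×22 = 88.
Optimal mix: 3×C + 1×D → weight 27, value 94.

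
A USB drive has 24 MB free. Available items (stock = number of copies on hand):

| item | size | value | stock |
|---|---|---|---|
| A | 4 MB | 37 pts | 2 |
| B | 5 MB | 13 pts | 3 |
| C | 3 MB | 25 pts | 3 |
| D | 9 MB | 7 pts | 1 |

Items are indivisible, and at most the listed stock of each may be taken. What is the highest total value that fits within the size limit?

162 pts

Best selections within size 24 and stock limits:
- 2×A + 1×B + 3×C: size 22, value 162
- 2×A + 2×B + 2×C: size 24, value 150
- 2×A + 3×C: size 17, value 149
Best: 162 pts.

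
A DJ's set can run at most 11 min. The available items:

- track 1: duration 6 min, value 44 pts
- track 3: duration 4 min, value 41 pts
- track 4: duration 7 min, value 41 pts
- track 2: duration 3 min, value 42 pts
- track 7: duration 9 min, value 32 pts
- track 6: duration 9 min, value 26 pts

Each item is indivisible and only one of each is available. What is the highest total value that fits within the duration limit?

86 pts

Check high-value combinations within 11 min:
- track 1+track 2: duration 6+3=9, value 44+42=86
- track 1+track 3: duration 6+4=10, value 44+41=85
- track 3+track 2: duration 4+3=7, value 41+42=83
Best: 86 pts.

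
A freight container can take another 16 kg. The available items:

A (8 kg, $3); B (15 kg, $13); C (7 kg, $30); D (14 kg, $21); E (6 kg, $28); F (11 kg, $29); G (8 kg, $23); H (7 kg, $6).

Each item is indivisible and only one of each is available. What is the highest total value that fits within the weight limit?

Check high-value combinations within 16 kg:
- C+E: weight 7+6=13, value 30+28=58
- C+G: weight 7+8=15, value 30+23=53
- E+G: weight 6+8=14, value 28+23=51
- C+H: weight 7+7=14, value 30+6=36
- E+H: weight 6+7=13, value 28+6=34
Best: $58.

$58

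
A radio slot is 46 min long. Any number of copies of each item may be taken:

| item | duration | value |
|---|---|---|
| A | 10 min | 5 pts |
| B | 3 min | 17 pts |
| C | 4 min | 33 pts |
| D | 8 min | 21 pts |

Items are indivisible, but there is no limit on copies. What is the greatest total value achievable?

364 pts

Best value-per-unit is C at 33/4; filling with it alone gives 11×33 = 363.
Optimal mix: 2×B + 10×C → duration 46, value 364.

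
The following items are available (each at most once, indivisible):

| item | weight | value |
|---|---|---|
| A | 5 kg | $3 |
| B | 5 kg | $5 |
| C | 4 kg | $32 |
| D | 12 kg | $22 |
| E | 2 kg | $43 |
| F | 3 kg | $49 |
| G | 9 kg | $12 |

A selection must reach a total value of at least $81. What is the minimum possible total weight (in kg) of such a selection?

Subsets with value ≥ 81, sorted by total weight:
- E+F: weight 5, value 92
- C+F: weight 7, value 81
- C+E+F: weight 9, value 124
Minimum weight: 5 kg.

5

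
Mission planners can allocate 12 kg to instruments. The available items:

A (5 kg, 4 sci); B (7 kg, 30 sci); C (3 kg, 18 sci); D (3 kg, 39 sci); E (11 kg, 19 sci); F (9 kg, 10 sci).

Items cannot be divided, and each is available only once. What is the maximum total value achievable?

69 sci

This is a 0/1 knapsack; check combinations near the capacity.
- B+D: mass 7+3=10, value 30+39=69
- A+C+D: mass 5+3+3=11, value 4+18+39=61
- C+D: mass 3+3=6, value 18+39=57
Best: 69 sci.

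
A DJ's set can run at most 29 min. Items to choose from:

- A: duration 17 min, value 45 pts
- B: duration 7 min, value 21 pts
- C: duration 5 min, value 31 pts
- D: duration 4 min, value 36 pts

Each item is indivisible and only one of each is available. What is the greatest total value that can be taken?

Check high-value combinations within 29 min:
- A+C+D: duration 17+5+4=26, value 45+31+36=112
- A+B+D: duration 17+7+4=28, value 45+21+36=102
- A+B+C: duration 17+7+5=29, value 45+21+31=97
Best: 112 pts.

112 pts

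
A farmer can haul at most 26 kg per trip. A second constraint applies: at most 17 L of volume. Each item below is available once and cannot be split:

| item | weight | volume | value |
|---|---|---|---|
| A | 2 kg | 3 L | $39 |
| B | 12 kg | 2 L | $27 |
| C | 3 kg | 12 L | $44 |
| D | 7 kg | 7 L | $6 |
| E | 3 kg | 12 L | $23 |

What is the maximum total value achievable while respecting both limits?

$110

Feasible sets respecting both limits:
- A+B+C: weight 17, volume 17, value 110
- A+B+E: weight 17, volume 17, value 89
- A+C: weight 5, volume 15, value 83
- A+B+D: weight 21, volume 12, value 72
Best: $110.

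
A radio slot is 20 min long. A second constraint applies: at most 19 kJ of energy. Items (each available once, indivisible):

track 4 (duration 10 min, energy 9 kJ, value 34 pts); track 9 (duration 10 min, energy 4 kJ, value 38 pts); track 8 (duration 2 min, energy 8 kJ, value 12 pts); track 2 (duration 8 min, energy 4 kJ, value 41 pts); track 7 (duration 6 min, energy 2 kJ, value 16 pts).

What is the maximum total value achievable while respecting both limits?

91 pts

Feasible sets respecting both limits:
- track 9+track 8+track 2: duration 20, energy 16, value 91
- track 9+track 2: duration 18, energy 8, value 79
- track 4+track 2: duration 18, energy 13, value 75
- track 4+track 9: duration 20, energy 13, value 72
Best: 91 pts.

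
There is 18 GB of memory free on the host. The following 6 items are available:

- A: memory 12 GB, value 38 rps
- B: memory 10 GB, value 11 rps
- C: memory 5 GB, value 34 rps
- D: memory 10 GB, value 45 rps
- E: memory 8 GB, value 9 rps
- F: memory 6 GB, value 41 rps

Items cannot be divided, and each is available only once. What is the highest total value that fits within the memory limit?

Check high-value combinations within 18 GB:
- D+F: memory 10+6=16, value 45+41=86
- C+D: memory 5+10=15, value 34+45=79
- A+F: memory 12+6=18, value 38+41=79
- C+F: memory 5+6=11, value 34+41=75
Best: 86 rps.

86 rps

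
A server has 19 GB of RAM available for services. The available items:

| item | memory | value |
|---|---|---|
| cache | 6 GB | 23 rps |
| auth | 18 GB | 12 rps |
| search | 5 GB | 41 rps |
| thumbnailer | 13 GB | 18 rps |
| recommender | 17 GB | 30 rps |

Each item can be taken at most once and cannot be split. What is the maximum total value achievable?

64 rps

Check high-value combinations within 19 GB:
- cache+search: memory 6+5=11, value 23+41=64
- search+thumbnailer: memory 5+13=18, value 41+18=59
- search: memory 5, value 41
- cache+thumbnailer: memory 6+13=19, value 23+18=41
- recommender: memory 17, value 30
Best: 64 rps.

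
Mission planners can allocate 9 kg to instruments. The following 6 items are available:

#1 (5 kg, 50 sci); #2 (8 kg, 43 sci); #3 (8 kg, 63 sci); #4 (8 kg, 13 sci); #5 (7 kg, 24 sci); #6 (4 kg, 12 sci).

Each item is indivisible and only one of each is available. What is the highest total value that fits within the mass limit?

Check high-value combinations within 9 kg:
- #3: mass 8, value 63
- #1+#6: mass 5+4=9, value 50+12=62
- #1: mass 5, value 50
Best: 63 sci.

63 sci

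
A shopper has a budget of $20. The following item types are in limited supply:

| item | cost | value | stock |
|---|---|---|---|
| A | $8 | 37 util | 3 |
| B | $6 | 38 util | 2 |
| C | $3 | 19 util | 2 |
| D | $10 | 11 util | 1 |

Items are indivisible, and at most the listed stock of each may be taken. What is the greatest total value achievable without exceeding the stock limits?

114 util

Best selections within cost 20 and stock limits:
- 2×B + 2×C: cost 18, value 114
- 1×A + 1×B + 2×C: cost 20, value 113
Best: 114 util.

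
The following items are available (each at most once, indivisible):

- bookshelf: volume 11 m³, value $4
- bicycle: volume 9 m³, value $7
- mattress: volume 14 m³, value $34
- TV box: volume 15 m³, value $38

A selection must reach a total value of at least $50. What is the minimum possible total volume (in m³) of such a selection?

Subsets with value ≥ 50, sorted by total volume:
- mattress+TV box: volume 29, value 72
- bicycle+mattress+TV box: volume 38, value 79
Minimum volume: 29 m³.

29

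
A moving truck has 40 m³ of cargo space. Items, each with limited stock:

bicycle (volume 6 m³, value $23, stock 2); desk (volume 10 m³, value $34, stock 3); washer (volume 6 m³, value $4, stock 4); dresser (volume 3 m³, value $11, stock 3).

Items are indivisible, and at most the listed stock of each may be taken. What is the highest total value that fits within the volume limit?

$136

Top feasible selections:
- 2×bicycle + 2×desk + 2×dresser: volume 38, value 136
- 1×bicycle + 3×desk + 1×dresser: volume 39, value 136
Best: $136.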